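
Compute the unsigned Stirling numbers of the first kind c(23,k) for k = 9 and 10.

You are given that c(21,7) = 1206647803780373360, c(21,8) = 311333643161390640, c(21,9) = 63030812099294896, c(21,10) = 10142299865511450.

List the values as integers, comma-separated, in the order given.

43714229649594412832, 7707401101297361068

r22: T_22,8=21×311333643161390640+1206647803780373360=7744654310169576800; T_22,9=21×63030812099294896+311333643161390640=1634980697246583456; T_22,10=21×10142299865511450+63030812099294896=276019109275035346
r23: T_23,9=22×1634980697246583456+7744654310169576800=43714229649594412832; T_23,10=22×276019109275035346+1634980697246583456=7707401101297361068
Read c(23,9) = 43714229649594412832, c(23,10) = 7707401101297361068.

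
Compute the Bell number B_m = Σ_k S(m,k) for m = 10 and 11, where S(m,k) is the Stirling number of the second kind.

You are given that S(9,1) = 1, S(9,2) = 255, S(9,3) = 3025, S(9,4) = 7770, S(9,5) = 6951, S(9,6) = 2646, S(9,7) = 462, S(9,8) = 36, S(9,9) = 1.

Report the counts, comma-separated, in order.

115975, 678570

[10] T[10,1]:1*1+0=1 · T[10,2]:2*255+1=511 · T[10,3]:3*3025+255=9330 · T[10,4]:4*7770+3025=34105 · T[10,5]:5*6951+7770=42525 · T[10,6]:6*2646+6951=22827 · T[10,7]:7*462+2646=5880 · T[10,8]:8*36+462=750 · T[10,9]:9*1+36=45 · T[10,10]:10*0+1=1
[11] T[11,1]:1*1+0=1 · T[11,2]:2*511+1=1023 · T[11,3]:3*9330+511=28501 · T[11,4]:4*34105+9330=145750 · T[11,5]:5*42525+34105=246730 · T[11,6]:6*22827+42525=179487 · T[11,7]:7*5880+22827=63987 · T[11,8]:8*750+5880=11880 · T[11,9]:9*45+750=1155 · T[11,10]:10*1+45=55 · T[11,11]:11*0+1=1
B_10 = ΣS(10,k) = 1+511+9330+34105+42525+22827+5880+750+45+1 = 115975
B_11 = ΣS(11,k) = 1+1023+28501+145750+246730+179487+63987+11880+1155+55+1 = 678570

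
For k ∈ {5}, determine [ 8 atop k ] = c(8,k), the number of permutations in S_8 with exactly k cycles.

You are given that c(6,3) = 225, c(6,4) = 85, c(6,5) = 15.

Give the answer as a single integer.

row 7: T[7][4]=6·85+225=735  T[7][5]=6·15+85=175
row 8: T[8][5]=7·175+735=1960
Read c(8,5) = 1960.

1960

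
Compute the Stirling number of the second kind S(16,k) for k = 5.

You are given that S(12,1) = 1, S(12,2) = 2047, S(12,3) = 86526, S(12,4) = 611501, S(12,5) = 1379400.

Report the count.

[13] T[13,2]:2*2047+1=4095 · T[13,3]:3*86526+2047=261625 · T[13,4]:4*611501+86526=2532530 · T[13,5]:5*1379400+611501=7508501
[14] T[14,3]:3*261625+4095=788970 · T[14,4]:4*2532530+261625=10391745 · T[14,5]:5*7508501+2532530=40075035
[15] T[15,4]:4*10391745+788970=42355950 · T[15,5]:5*40075035+10391745=210766920
[16] T[16,5]:5*210766920+42355950=1096190550
Read S(16,5) = 1096190550.

1096190550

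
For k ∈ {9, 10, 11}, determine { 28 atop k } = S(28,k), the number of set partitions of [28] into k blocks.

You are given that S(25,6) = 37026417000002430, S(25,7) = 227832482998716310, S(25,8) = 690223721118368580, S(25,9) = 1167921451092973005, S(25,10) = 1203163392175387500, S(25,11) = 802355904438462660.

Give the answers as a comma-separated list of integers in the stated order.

1006698291338432496375, 1538533978374777852325, 1501910658871554621690

@26  (26,7):227832482998716310·7+37026417000002430→1631853797991016600, (26,8):690223721118368580·8+227832482998716310→5749622251945664950, (26,9):1167921451092973005·9+690223721118368580→11201516780955125625, (26,10):1203163392175387500·10+1167921451092973005→13199555372846848005, (26,11):802355904438462660·11+1203163392175387500→10029078340998476760
@27  (27,8):5749622251945664950·8+1631853797991016600→47628831813556336200, (27,9):11201516780955125625·9+5749622251945664950→106563273280541795575, (27,10):13199555372846848005·10+11201516780955125625→143197070509423605675, (27,11):10029078340998476760·11+13199555372846848005→123519417123830092365
@28  (28,9):106563273280541795575·9+47628831813556336200→1006698291338432496375, (28,10):143197070509423605675·10+106563273280541795575→1538533978374777852325, (28,11):123519417123830092365·11+143197070509423605675→1501910658871554621690
Read S(28,9) = 1006698291338432496375, S(28,10) = 1538533978374777852325, S(28,11) = 1501910658871554621690.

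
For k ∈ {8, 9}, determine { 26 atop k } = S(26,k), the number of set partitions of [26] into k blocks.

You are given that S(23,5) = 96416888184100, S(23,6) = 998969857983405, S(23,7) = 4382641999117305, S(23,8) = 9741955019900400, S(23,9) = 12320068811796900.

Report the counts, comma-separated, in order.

@24  (24,6):998969857983405·6+96416888184100→6090236036084530, (24,7):4382641999117305·7+998969857983405→31677463851804540, (24,8):9741955019900400·8+4382641999117305→82318282158320505, (24,9):12320068811796900·9+9741955019900400→120622574326072500
@25  (25,7):31677463851804540·7+6090236036084530→227832482998716310, (25,8):82318282158320505·8+31677463851804540→690223721118368580, (25,9):120622574326072500·9+82318282158320505→1167921451092973005
@26  (26,8):690223721118368580·8+227832482998716310→5749622251945664950, (26,9):1167921451092973005·9+690223721118368580→11201516780955125625
Read S(26,8) = 5749622251945664950, S(26,9) = 11201516780955125625.

5749622251945664950, 11201516780955125625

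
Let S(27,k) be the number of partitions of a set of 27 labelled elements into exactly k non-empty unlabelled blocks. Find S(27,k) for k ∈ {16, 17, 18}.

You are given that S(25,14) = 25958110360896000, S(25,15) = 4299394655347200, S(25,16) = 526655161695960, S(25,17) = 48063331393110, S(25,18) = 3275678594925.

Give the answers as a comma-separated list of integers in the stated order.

[26] T[26,15]:15*4299394655347200+25958110360896000=90449030191104000 · T[26,16]:16*526655161695960+4299394655347200=12725877242482560 · T[26,17]:17*48063331393110+526655161695960=1343731795378830 · T[26,18]:18*3275678594925+48063331393110=107025546101760
[27] T[27,16]:16*12725877242482560+90449030191104000=294063066070824960 · T[27,17]:17*1343731795378830+12725877242482560=35569317763922670 · T[27,18]:18*107025546101760+1343731795378830=3270191625210510
Read S(27,16) = 294063066070824960, S(27,17) = 35569317763922670, S(27,18) = 3270191625210510.

294063066070824960, 35569317763922670, 3270191625210510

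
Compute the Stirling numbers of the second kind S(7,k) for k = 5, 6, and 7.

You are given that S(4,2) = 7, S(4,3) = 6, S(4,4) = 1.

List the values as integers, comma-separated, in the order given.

140, 21, 1

r5: T_5,3=3×6+7=25; T_5,4=4×1+6=10; T_5,5=5×0+1=1
r6: T_6,4=4×10+25=65; T_6,5=5×1+10=15; T_6,6=6×0+1=1
r7: T_7,5=5×15+65=140; T_7,6=6×1+15=21; T_7,7=7×0+1=1
Read S(7,5) = 140, S(7,6) = 21, S(7,7) = 1.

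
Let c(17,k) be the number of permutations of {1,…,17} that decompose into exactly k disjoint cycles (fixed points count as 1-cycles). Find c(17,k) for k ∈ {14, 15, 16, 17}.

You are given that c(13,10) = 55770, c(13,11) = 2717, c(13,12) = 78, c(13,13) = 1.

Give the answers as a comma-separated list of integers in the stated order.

323680, 8500, 136, 1

row 14: T[14][11]=13·2717+55770=91091  T[14][12]=13·78+2717=3731  T[14][13]=13·1+78=91  T[14][14]=13·0+1=1
row 15: T[15][12]=14·3731+91091=143325  T[15][13]=14·91+3731=5005  T[15][14]=14·1+91=105  T[15][15]=14·0+1=1
row 16: T[16][13]=15·5005+143325=218400  T[16][14]=15·105+5005=6580  T[16][15]=15·1+105=120  T[16][16]=15·0+1=1
row 17: T[17][14]=16·6580+218400=323680  T[17][15]=16·120+6580=8500  T[17][16]=16·1+120=136  T[17][17]=16·0+1=1
Read c(17,14) = 323680, c(17,15) = 8500, c(17,16) = 136, c(17,17) = 1.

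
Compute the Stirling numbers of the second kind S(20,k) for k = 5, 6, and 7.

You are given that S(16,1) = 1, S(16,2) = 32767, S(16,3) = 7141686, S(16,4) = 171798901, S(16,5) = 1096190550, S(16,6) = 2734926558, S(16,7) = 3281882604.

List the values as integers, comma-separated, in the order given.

749206090500, 4306078895384, 11143554045652

@17  (17,2):32767·2+1→65535, (17,3):7141686·3+32767→21457825, (17,4):171798901·4+7141686→694337290, (17,5):1096190550·5+171798901→5652751651, (17,6):2734926558·6+1096190550→17505749898, (17,7):3281882604·7+2734926558→25708104786
@18  (18,3):21457825·3+65535→64439010, (18,4):694337290·4+21457825→2798806985, (18,5):5652751651·5+694337290→28958095545, (18,6):17505749898·6+5652751651→110687251039, (18,7):25708104786·7+17505749898→197462483400
@19  (19,4):2798806985·4+64439010→11259666950, (19,5):28958095545·5+2798806985→147589284710, (19,6):110687251039·6+28958095545→693081601779, (19,7):197462483400·7+110687251039→1492924634839
@20  (20,5):147589284710·5+11259666950→749206090500, (20,6):693081601779·6+147589284710→4306078895384, (20,7):1492924634839·7+693081601779→11143554045652
Read S(20,5) = 749206090500, S(20,6) = 4306078895384, S(20,7) = 11143554045652.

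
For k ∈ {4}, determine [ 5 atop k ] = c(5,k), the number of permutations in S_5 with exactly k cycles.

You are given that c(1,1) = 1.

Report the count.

r2: T_2,1=1×1+0=1; T_2,2=1×0+1=1
r3: T_3,2=2×1+1=3; T_3,3=2×0+1=1
r4: T_4,3=3×1+3=6; T_4,4=3×0+1=1
r5: T_5,4=4×1+6=10
Read c(5,4) = 10.

10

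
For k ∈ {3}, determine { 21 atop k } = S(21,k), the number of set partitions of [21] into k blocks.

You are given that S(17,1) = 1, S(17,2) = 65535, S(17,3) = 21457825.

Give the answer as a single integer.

@18  (18,1):1·1+0→1, (18,2):65535·2+1→131071, (18,3):21457825·3+65535→64439010
@19  (19,1):1·1+0→1, (19,2):131071·2+1→262143, (19,3):64439010·3+131071→193448101
@20  (20,2):262143·2+1→524287, (20,3):193448101·3+262143→580606446
@21  (21,3):580606446·3+524287→1742343625
Read S(21,3) = 1742343625.

1742343625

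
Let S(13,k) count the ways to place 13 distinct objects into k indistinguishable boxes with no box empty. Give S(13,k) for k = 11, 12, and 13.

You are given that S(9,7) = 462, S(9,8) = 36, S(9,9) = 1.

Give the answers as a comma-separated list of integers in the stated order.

[10] T[10,8]:8*36+462=750 · T[10,9]:9*1+36=45 · T[10,10]:10*0+1=1
[11] T[11,9]:9*45+750=1155 · T[11,10]:10*1+45=55 · T[11,11]:11*0+1=1
[12] T[12,10]:10*55+1155=1705 · T[12,11]:11*1+55=66 · T[12,12]:12*0+1=1
[13] T[13,11]:11*66+1705=2431 · T[13,12]:12*1+66=78 · T[13,13]:13*0+1=1
Read S(13,11) = 2431, S(13,12) = 78, S(13,13) = 1.

2431, 78, 1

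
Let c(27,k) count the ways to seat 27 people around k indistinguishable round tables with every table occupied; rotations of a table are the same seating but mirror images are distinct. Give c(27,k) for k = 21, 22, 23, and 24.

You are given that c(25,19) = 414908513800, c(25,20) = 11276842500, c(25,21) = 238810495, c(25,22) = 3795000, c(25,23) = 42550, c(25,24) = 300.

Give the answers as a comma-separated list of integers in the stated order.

1145254303050, 25922927745, 460012995, 6160050

[26] T[26,20]:25*11276842500+414908513800=696829576300 · T[26,21]:25*238810495+11276842500=17247104875 · T[26,22]:25*3795000+238810495=333685495 · T[26,23]:25*42550+3795000=4858750 · T[26,24]:25*300+42550=50050
[27] T[27,21]:26*17247104875+696829576300=1145254303050 · T[27,22]:26*333685495+17247104875=25922927745 · T[27,23]:26*4858750+333685495=460012995 · T[27,24]:26*50050+4858750=6160050
Read c(27,21) = 1145254303050, c(27,22) = 25922927745, c(27,23) = 460012995, c(27,24) = 6160050.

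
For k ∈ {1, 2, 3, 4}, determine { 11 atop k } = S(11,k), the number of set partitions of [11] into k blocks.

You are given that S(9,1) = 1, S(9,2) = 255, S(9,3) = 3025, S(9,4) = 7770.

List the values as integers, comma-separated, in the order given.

1, 1023, 28501, 145750

i=10: T(10,1)=0+1·1=1 | T(10,2)=1+2·255=511 | T(10,3)=255+3·3025=9330 | T(10,4)=3025+4·7770=34105
i=11: T(11,1)=0+1·1=1 | T(11,2)=1+2·511=1023 | T(11,3)=511+3·9330=28501 | T(11,4)=9330+4·34105=145750
Read S(11,1) = 1, S(11,2) = 1023, S(11,3) = 28501, S(11,4) = 145750.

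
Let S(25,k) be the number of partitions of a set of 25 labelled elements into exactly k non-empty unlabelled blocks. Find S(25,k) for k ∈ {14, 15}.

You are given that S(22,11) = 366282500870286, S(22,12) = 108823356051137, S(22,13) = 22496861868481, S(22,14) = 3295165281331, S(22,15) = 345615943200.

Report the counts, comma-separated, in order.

row 23: T[23][12]=12·108823356051137+366282500870286=1672162773483930  T[23][13]=13·22496861868481+108823356051137=401282560341390  T[23][14]=14·3295165281331+22496861868481=68629175807115  T[23][15]=15·345615943200+3295165281331=8479404429331
row 24: T[24][13]=13·401282560341390+1672162773483930=6888836057922000  T[24][14]=14·68629175807115+401282560341390=1362091021641000  T[24][15]=15·8479404429331+68629175807115=195820242247080
row 25: T[25][14]=14·1362091021641000+6888836057922000=25958110360896000  T[25][15]=15·195820242247080+1362091021641000=4299394655347200
Read S(25,14) = 25958110360896000, S(25,15) = 4299394655347200.

25958110360896000, 4299394655347200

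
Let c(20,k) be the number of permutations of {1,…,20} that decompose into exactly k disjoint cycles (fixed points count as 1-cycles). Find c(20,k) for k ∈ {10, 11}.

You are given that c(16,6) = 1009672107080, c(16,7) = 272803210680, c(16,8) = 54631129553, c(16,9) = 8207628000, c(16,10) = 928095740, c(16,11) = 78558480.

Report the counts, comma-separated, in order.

381922055502195, 46280647751910

@17  (17,7):272803210680·16+1009672107080→5374523477960, (17,8):54631129553·16+272803210680→1146901283528, (17,9):8207628000·16+54631129553→185953177553, (17,10):928095740·16+8207628000→23057159840, (17,11):78558480·16+928095740→2185031420
@18  (18,8):1146901283528·17+5374523477960→24871845297936, (18,9):185953177553·17+1146901283528→4308105301929, (18,10):23057159840·17+185953177553→577924894833, (18,11):2185031420·17+23057159840→60202693980
@19  (19,9):4308105301929·18+24871845297936→102417740732658, (19,10):577924894833·18+4308105301929→14710753408923, (19,11):60202693980·18+577924894833→1661573386473
@20  (20,10):14710753408923·19+102417740732658→381922055502195, (20,11):1661573386473·19+14710753408923→46280647751910
Read c(20,10) = 381922055502195, c(20,11) = 46280647751910.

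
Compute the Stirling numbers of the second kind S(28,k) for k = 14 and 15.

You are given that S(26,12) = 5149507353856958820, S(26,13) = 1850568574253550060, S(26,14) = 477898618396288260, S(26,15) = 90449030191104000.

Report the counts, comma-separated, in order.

148782988064375309400, 36060660300744309600

row 27: T[27][13]=13·1850568574253550060+5149507353856958820=29206898819153109600  T[27][14]=14·477898618396288260+1850568574253550060=8541149231801585700  T[27][15]=15·90449030191104000+477898618396288260=1834634071262848260
row 28: T[28][14]=14·8541149231801585700+29206898819153109600=148782988064375309400  T[28][15]=15·1834634071262848260+8541149231801585700=36060660300744309600
Read S(28,14) = 148782988064375309400, S(28,15) = 36060660300744309600.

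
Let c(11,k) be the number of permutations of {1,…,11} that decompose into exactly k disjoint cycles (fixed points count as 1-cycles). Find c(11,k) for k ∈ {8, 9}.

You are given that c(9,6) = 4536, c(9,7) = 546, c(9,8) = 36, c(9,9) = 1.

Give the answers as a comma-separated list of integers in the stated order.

@10  (10,7):546·9+4536→9450, (10,8):36·9+546→870, (10,9):1·9+36→45
@11  (11,8):870·10+9450→18150, (11,9):45·10+870→1320
Read c(11,8) = 18150, c(11,9) = 1320.

18150, 1320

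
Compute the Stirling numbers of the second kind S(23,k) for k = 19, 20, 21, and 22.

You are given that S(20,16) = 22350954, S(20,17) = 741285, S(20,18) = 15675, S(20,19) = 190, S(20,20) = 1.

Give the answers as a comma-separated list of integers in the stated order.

79781779, 1859550, 28336, 253

i=21: T(21,17)=22350954+17·741285=34952799 | T(21,18)=741285+18·15675=1023435 | T(21,19)=15675+19·190=19285 | T(21,20)=190+20·1=210 | T(21,21)=1+21·0=1
i=22: T(22,18)=34952799+18·1023435=53374629 | T(22,19)=1023435+19·19285=1389850 | T(22,20)=19285+20·210=23485 | T(22,21)=210+21·1=231 | T(22,22)=1+22·0=1
i=23: T(23,19)=53374629+19·1389850=79781779 | T(23,20)=1389850+20·23485=1859550 | T(23,21)=23485+21·231=28336 | T(23,22)=231+22·1=253
Read S(23,19) = 79781779, S(23,20) = 1859550, S(23,21) = 28336, S(23,22) = 253.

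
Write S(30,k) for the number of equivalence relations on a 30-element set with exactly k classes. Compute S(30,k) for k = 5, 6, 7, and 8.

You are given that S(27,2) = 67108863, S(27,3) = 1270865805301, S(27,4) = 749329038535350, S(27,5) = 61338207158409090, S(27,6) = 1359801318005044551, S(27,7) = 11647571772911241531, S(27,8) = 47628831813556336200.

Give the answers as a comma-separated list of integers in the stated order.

7713000216608565075, 299310102746948685757, 4168916722553086402080, 26383018684048108297800

i=28: T(28,3)=67108863+3·1270865805301=3812664524766 | T(28,4)=1270865805301+4·749329038535350=2998587019946701 | T(28,5)=749329038535350+5·61338207158409090=307440364830580800 | T(28,6)=61338207158409090+6·1359801318005044551=8220146115188676396 | T(28,7)=1359801318005044551+7·11647571772911241531=82892803728383735268 | T(28,8)=11647571772911241531+8·47628831813556336200=392678226281361931131
i=29: T(29,4)=3812664524766+4·2998587019946701=11998160744311570 | T(29,5)=2998587019946701+5·307440364830580800=1540200411172850701 | T(29,6)=307440364830580800+6·8220146115188676396=49628317055962639176 | T(29,7)=8220146115188676396+7·82892803728383735268=588469772213874823272 | T(29,8)=82892803728383735268+8·392678226281361931131=3224318613979279184316
i=30: T(30,5)=11998160744311570+5·1540200411172850701=7713000216608565075 | T(30,6)=1540200411172850701+6·49628317055962639176=299310102746948685757 | T(30,7)=49628317055962639176+7·588469772213874823272=4168916722553086402080 | T(30,8)=588469772213874823272+8·3224318613979279184316=26383018684048108297800
Read S(30,5) = 7713000216608565075, S(30,6) = 299310102746948685757, S(30,7) = 4168916722553086402080, S(30,8) = 26383018684048108297800.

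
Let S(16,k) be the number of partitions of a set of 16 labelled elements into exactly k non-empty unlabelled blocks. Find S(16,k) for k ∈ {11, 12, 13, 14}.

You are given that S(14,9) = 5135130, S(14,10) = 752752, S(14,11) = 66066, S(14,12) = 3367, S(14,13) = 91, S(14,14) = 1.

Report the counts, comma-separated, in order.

28936908, 2757118, 165620, 6020

r15: T_15,10=10×752752+5135130=12662650; T_15,11=11×66066+752752=1479478; T_15,12=12×3367+66066=106470; T_15,13=13×91+3367=4550; T_15,14=14×1+91=105
r16: T_16,11=11×1479478+12662650=28936908; T_16,12=12×106470+1479478=2757118; T_16,13=13×4550+106470=165620; T_16,14=14×105+4550=6020
Read S(16,11) = 28936908, S(16,12) = 2757118, S(16,13) = 165620, S(16,14) = 6020.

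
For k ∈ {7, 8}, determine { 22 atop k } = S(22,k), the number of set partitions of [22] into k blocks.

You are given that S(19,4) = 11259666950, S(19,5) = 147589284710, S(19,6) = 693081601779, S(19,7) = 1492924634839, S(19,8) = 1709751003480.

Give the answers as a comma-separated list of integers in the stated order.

602762379967440, 1142399079991620

[20] T[20,5]:5*147589284710+11259666950=749206090500 · T[20,6]:6*693081601779+147589284710=4306078895384 · T[20,7]:7*1492924634839+693081601779=11143554045652 · T[20,8]:8*1709751003480+1492924634839=15170932662679
[21] T[21,6]:6*4306078895384+749206090500=26585679462804 · T[21,7]:7*11143554045652+4306078895384=82310957214948 · T[21,8]:8*15170932662679+11143554045652=132511015347084
[22] T[22,7]:7*82310957214948+26585679462804=602762379967440 · T[22,8]:8*132511015347084+82310957214948=1142399079991620
Read S(22,7) = 602762379967440, S(22,8) = 1142399079991620.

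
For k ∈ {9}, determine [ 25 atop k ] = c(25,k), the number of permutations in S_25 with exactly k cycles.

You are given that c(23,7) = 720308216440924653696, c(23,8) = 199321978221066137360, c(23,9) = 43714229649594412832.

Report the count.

34218695959407148992880

i=24: T(24,8)=720308216440924653696+23·199321978221066137360=5304713715525445812976 | T(24,9)=199321978221066137360+23·43714229649594412832=1204749260161737632496
i=25: T(25,9)=5304713715525445812976+24·1204749260161737632496=34218695959407148992880
Read c(25,9) = 34218695959407148992880.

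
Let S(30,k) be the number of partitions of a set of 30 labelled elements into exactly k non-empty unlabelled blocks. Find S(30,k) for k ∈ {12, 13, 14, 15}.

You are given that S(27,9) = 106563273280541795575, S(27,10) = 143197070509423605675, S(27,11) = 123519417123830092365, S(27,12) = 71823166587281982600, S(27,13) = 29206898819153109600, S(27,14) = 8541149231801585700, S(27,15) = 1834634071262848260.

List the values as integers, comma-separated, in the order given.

177979707061075333384555, 102442517922081938561415, 42337710060168129525765, 12879868072770626040000

i=28: T(28,10)=106563273280541795575+10·143197070509423605675=1538533978374777852325 | T(28,11)=143197070509423605675+11·123519417123830092365=1501910658871554621690 | T(28,12)=123519417123830092365+12·71823166587281982600=985397416171213883565 | T(28,13)=71823166587281982600+13·29206898819153109600=451512851236272407400 | T(28,14)=29206898819153109600+14·8541149231801585700=148782988064375309400 | T(28,15)=8541149231801585700+15·1834634071262848260=36060660300744309600
i=29: T(29,11)=1538533978374777852325+11·1501910658871554621690=18059551225961878690915 | T(29,12)=1501910658871554621690+12·985397416171213883565=13326679652926121224470 | T(29,13)=985397416171213883565+13·451512851236272407400=6855064482242755179765 | T(29,14)=451512851236272407400+14·148782988064375309400=2534474684137526739000 | T(29,15)=148782988064375309400+15·36060660300744309600=689692892575539953400
i=30: T(30,12)=18059551225961878690915+12·13326679652926121224470=177979707061075333384555 | T(30,13)=13326679652926121224470+13·6855064482242755179765=102442517922081938561415 | T(30,14)=6855064482242755179765+14·2534474684137526739000=42337710060168129525765 | T(30,15)=2534474684137526739000+15·689692892575539953400=12879868072770626040000
Read S(30,12) = 177979707061075333384555, S(30,13) = 102442517922081938561415, S(30,14) = 42337710060168129525765, S(30,15) = 12879868072770626040000.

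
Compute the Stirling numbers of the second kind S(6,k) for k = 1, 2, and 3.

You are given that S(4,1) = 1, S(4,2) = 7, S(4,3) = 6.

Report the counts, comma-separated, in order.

r5: T_5,1=1×1+0=1; T_5,2=2×7+1=15; T_5,3=3×6+7=25
r6: T_6,1=1×1+0=1; T_6,2=2×15+1=31; T_6,3=3×25+15=90
Read S(6,1) = 1, S(6,2) = 31, S(6,3) = 90.

1, 31, 90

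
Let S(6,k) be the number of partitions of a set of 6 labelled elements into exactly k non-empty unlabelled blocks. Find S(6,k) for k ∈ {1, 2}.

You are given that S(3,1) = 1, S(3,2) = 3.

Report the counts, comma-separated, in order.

[4] T[4,1]:1*1+0=1 · T[4,2]:2*3+1=7
[5] T[5,1]:1*1+0=1 · T[5,2]:2*7+1=15
[6] T[6,1]:1*1+0=1 · T[6,2]:2*15+1=31
Read S(6,1) = 1, S(6,2) = 31.

1, 31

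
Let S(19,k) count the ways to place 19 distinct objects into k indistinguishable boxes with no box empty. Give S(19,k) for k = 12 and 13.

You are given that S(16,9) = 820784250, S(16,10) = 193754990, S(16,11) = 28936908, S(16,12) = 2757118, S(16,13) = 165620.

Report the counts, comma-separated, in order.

23466951300, 2892439160

[17] T[17,10]:10*193754990+820784250=2758334150 · T[17,11]:11*28936908+193754990=512060978 · T[17,12]:12*2757118+28936908=62022324 · T[17,13]:13*165620+2757118=4910178
[18] T[18,11]:11*512060978+2758334150=8391004908 · T[18,12]:12*62022324+512060978=1256328866 · T[18,13]:13*4910178+62022324=125854638
[19] T[19,12]:12*1256328866+8391004908=23466951300 · T[19,13]:13*125854638+1256328866=2892439160
Read S(19,12) = 23466951300, S(19,13) = 2892439160.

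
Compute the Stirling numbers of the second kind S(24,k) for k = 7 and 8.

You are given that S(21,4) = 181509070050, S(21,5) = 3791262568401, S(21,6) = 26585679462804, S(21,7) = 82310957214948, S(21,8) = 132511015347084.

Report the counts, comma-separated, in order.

31677463851804540, 82318282158320505

r22: T_22,5=5×3791262568401+181509070050=19137821912055; T_22,6=6×26585679462804+3791262568401=163305339345225; T_22,7=7×82310957214948+26585679462804=602762379967440; T_22,8=8×132511015347084+82310957214948=1142399079991620
r23: T_23,6=6×163305339345225+19137821912055=998969857983405; T_23,7=7×602762379967440+163305339345225=4382641999117305; T_23,8=8×1142399079991620+602762379967440=9741955019900400
r24: T_24,7=7×4382641999117305+998969857983405=31677463851804540; T_24,8=8×9741955019900400+4382641999117305=82318282158320505
Read S(24,7) = 31677463851804540, S(24,8) = 82318282158320505.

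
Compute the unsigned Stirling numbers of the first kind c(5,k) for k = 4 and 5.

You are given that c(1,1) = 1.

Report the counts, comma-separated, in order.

@2  (2,1):1·1+0→1, (2,2):0·1+1→1
@3  (3,2):1·2+1→3, (3,3):0·2+1→1
@4  (4,3):1·3+3→6, (4,4):0·3+1→1
@5  (5,4):1·4+6→10, (5,5):0·4+1→1
Read c(5,4) = 10, c(5,5) = 1.

10, 1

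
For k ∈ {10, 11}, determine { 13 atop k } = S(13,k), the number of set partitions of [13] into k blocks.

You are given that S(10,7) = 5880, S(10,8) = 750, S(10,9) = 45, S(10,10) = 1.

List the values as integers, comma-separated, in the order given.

39325, 2431

r11: T_11,8=8×750+5880=11880; T_11,9=9×45+750=1155; T_11,10=10×1+45=55; T_11,11=11×0+1=1
r12: T_12,9=9×1155+11880=22275; T_12,10=10×55+1155=1705; T_12,11=11×1+55=66
r13: T_13,10=10×1705+22275=39325; T_13,11=11×66+1705=2431
Read S(13,10) = 39325, S(13,11) = 2431.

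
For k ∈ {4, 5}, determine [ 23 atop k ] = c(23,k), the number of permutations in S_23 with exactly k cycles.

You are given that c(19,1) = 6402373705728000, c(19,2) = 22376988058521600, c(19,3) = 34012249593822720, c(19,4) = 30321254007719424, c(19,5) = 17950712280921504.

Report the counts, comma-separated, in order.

i=20: T(20,1)=0+19·6402373705728000=121645100408832000 | T(20,2)=6402373705728000+19·22376988058521600=431565146817638400 | T(20,3)=22376988058521600+19·34012249593822720=668609730341153280 | T(20,4)=34012249593822720+19·30321254007719424=610116075740491776 | T(20,5)=30321254007719424+19·17950712280921504=371384787345228000
i=21: T(21,2)=121645100408832000+20·431565146817638400=8752948036761600000 | T(21,3)=431565146817638400+20·668609730341153280=13803759753640704000 | T(21,4)=668609730341153280+20·610116075740491776=12870931245150988800 | T(21,5)=610116075740491776+20·371384787345228000=8037811822645051776
i=22: T(22,3)=8752948036761600000+21·13803759753640704000=298631902863216384000 | T(22,4)=13803759753640704000+21·12870931245150988800=284093315901811468800 | T(22,5)=12870931245150988800+21·8037811822645051776=181664979520697076096
i=23: T(23,4)=298631902863216384000+22·284093315901811468800=6548684852703068697600 | T(23,5)=284093315901811468800+22·181664979520697076096=4280722865357147142912
Read c(23,4) = 6548684852703068697600, c(23,5) = 4280722865357147142912.

6548684852703068697600, 4280722865357147142912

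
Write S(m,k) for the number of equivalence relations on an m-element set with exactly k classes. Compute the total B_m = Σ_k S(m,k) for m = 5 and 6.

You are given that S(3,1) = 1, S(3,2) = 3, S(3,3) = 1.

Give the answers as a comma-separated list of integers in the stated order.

r4: T_4,1=1×1+0=1; T_4,2=2×3+1=7; T_4,3=3×1+3=6; T_4,4=4×0+1=1
r5: T_5,1=1×1+0=1; T_5,2=2×7+1=15; T_5,3=3×6+7=25; T_5,4=4×1+6=10; T_5,5=5×0+1=1
r6: T_6,1=1×1+0=1; T_6,2=2×15+1=31; T_6,3=3×25+15=90; T_6,4=4×10+25=65; T_6,5=5×1+10=15; T_6,6=6×0+1=1
B_5 = ΣS(5,k) = 1+15+25+10+1 = 52
B_6 = ΣS(6,k) = 1+31+90+65+15+1 = 203

52, 203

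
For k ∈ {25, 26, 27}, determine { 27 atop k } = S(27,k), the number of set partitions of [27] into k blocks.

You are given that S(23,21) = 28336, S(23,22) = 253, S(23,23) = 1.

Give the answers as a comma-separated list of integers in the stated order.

55575, 351, 1

row 24: T[24][22]=22·253+28336=33902  T[24][23]=23·1+253=276  T[24][24]=24·0+1=1
row 25: T[25][23]=23·276+33902=40250  T[25][24]=24·1+276=300  T[25][25]=25·0+1=1
row 26: T[26][24]=24·300+40250=47450  T[26][25]=25·1+300=325  T[26][26]=26·0+1=1
row 27: T[27][25]=25·325+47450=55575  T[27][26]=26·1+325=351  T[27][27]=27·0+1=1
Read S(27,25) = 55575, S(27,26) = 351, S(27,27) = 1.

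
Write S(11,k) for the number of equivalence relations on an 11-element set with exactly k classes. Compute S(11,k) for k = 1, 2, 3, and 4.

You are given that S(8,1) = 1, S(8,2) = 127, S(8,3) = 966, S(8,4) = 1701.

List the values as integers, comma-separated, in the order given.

1, 1023, 28501, 145750

row 9: T[9][1]=1·1+0=1  T[9][2]=2·127+1=255  T[9][3]=3·966+127=3025  T[9][4]=4·1701+966=7770
row 10: T[10][1]=1·1+0=1  T[10][2]=2·255+1=511  T[10][3]=3·3025+255=9330  T[10][4]=4·7770+3025=34105
row 11: T[11][1]=1·1+0=1  T[11][2]=2·511+1=1023  T[11][3]=3·9330+511=28501  T[11][4]=4·34105+9330=145750
Read S(11,1) = 1, S(11,2) = 1023, S(11,3) = 28501, S(11,4) = 145750.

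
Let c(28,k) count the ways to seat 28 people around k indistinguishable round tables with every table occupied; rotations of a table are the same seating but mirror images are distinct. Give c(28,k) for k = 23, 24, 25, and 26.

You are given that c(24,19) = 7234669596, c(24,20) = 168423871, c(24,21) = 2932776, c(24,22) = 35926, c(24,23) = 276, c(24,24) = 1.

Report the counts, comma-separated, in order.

38343278610, 626334345, 7739550, 67977

r25: T_25,20=24×168423871+7234669596=11276842500; T_25,21=24×2932776+168423871=238810495; T_25,22=24×35926+2932776=3795000; T_25,23=24×276+35926=42550; T_25,24=24×1+276=300; T_25,25=24×0+1=1
r26: T_26,21=25×238810495+11276842500=17247104875; T_26,22=25×3795000+238810495=333685495; T_26,23=25×42550+3795000=4858750; T_26,24=25×300+42550=50050; T_26,25=25×1+300=325; T_26,26=25×0+1=1
r27: T_27,22=26×333685495+17247104875=25922927745; T_27,23=26×4858750+333685495=460012995; T_27,24=26×50050+4858750=6160050; T_27,25=26×325+50050=58500; T_27,26=26×1+325=351
r28: T_28,23=27×460012995+25922927745=38343278610; T_28,24=27×6160050+460012995=626334345; T_28,25=27×58500+6160050=7739550; T_28,26=27×351+58500=67977
Read c(28,23) = 38343278610, c(28,24) = 626334345, c(28,25) = 7739550, c(28,26) = 67977.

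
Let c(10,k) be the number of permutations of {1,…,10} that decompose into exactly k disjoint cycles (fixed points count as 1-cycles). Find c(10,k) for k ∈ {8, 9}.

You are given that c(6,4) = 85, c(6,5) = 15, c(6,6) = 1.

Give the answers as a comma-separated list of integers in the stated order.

@7  (7,5):15·6+85→175, (7,6):1·6+15→21, (7,7):0·6+1→1
@8  (8,6):21·7+175→322, (8,7):1·7+21→28, (8,8):0·7+1→1
@9  (9,7):28·8+322→546, (9,8):1·8+28→36, (9,9):0·8+1→1
@10  (10,8):36·9+546→870, (10,9):1·9+36→45
Read c(10,8) = 870, c(10,9) = 45.

870, 45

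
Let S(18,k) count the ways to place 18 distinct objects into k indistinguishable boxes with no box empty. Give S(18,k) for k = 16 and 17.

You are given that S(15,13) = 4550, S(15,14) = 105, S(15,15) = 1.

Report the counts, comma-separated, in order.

row 16: T[16][14]=14·105+4550=6020  T[16][15]=15·1+105=120  T[16][16]=16·0+1=1
row 17: T[17][15]=15·120+6020=7820  T[17][16]=16·1+120=136  T[17][17]=17·0+1=1
row 18: T[18][16]=16·136+7820=9996  T[18][17]=17·1+136=153
Read S(18,16) = 9996, S(18,17) = 153.

9996, 153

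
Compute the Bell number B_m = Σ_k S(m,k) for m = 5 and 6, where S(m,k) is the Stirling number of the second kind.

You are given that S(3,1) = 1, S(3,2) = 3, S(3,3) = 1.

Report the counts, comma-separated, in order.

row 4: T[4][1]=1·1+0=1  T[4][2]=2·3+1=7  T[4][3]=3·1+3=6  T[4][4]=4·0+1=1
row 5: T[5][1]=1·1+0=1  T[5][2]=2·7+1=15  T[5][3]=3·6+7=25  T[5][4]=4·1+6=10  T[5][5]=5·0+1=1
row 6: T[6][1]=1·1+0=1  T[6][2]=2·15+1=31  T[6][3]=3·25+15=90  T[6][4]=4·10+25=65  T[6][5]=5·1+10=15  T[6][6]=6·0+1=1
B_5 = ΣS(5,k) = 1+15+25+10+1 = 52
B_6 = ΣS(6,k) = 1+31+90+65+15+1 = 203

52, 203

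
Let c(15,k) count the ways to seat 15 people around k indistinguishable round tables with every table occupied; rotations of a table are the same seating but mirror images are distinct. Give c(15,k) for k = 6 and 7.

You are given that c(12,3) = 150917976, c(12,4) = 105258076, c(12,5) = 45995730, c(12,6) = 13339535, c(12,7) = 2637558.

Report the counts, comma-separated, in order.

56663366760, 14409322928

@13  (13,4):105258076·12+150917976→1414014888, (13,5):45995730·12+105258076→657206836, (13,6):13339535·12+45995730→206070150, (13,7):2637558·12+13339535→44990231
@14  (14,5):657206836·13+1414014888→9957703756, (14,6):206070150·13+657206836→3336118786, (14,7):44990231·13+206070150→790943153
@15  (15,6):3336118786·14+9957703756→56663366760, (15,7):790943153·14+3336118786→14409322928
Read c(15,6) = 56663366760, c(15,7) = 14409322928.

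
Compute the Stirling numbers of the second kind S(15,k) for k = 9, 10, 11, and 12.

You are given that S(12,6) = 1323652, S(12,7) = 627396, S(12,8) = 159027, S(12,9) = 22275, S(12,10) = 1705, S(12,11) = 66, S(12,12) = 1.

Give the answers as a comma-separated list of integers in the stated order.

[13] T[13,7]:7*627396+1323652=5715424 · T[13,8]:8*159027+627396=1899612 · T[13,9]:9*22275+159027=359502 · T[13,10]:10*1705+22275=39325 · T[13,11]:11*66+1705=2431 · T[13,12]:12*1+66=78
[14] T[14,8]:8*1899612+5715424=20912320 · T[14,9]:9*359502+1899612=5135130 · T[14,10]:10*39325+359502=752752 · T[14,11]:11*2431+39325=66066 · T[14,12]:12*78+2431=3367
[15] T[15,9]:9*5135130+20912320=67128490 · T[15,10]:10*752752+5135130=12662650 · T[15,11]:11*66066+752752=1479478 · T[15,12]:12*3367+66066=106470
Read S(15,9) = 67128490, S(15,10) = 12662650, S(15,11) = 1479478, S(15,12) = 106470.

67128490, 12662650, 1479478, 106470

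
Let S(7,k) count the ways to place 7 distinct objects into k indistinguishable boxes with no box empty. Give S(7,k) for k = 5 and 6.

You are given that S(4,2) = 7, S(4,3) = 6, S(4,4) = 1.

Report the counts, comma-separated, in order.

i=5: T(5,3)=7+3·6=25 | T(5,4)=6+4·1=10 | T(5,5)=1+5·0=1
i=6: T(6,4)=25+4·10=65 | T(6,5)=10+5·1=15 | T(6,6)=1+6·0=1
i=7: T(7,5)=65+5·15=140 | T(7,6)=15+6·1=21
Read S(7,5) = 140, S(7,6) = 21.

140, 21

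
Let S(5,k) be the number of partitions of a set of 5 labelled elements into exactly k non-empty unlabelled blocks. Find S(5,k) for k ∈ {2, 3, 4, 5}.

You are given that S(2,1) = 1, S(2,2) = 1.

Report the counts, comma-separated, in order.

i=3: T(3,1)=0+1·1=1 | T(3,2)=1+2·1=3 | T(3,3)=1+3·0=1
i=4: T(4,1)=0+1·1=1 | T(4,2)=1+2·3=7 | T(4,3)=3+3·1=6 | T(4,4)=1+4·0=1
i=5: T(5,2)=1+2·7=15 | T(5,3)=7+3·6=25 | T(5,4)=6+4·1=10 | T(5,5)=1+5·0=1
Read S(5,2) = 15, S(5,3) = 25, S(5,4) = 10, S(5,5) = 1.

15, 25, 10, 1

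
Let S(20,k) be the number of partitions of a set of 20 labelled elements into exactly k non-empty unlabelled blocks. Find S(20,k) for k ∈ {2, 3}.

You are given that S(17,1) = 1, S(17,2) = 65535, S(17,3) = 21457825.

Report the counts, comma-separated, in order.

i=18: T(18,1)=0+1·1=1 | T(18,2)=1+2·65535=131071 | T(18,3)=65535+3·21457825=64439010
i=19: T(19,1)=0+1·1=1 | T(19,2)=1+2·131071=262143 | T(19,3)=131071+3·64439010=193448101
i=20: T(20,2)=1+2·262143=524287 | T(20,3)=262143+3·193448101=580606446
Read S(20,2) = 524287, S(20,3) = 580606446.

524287, 580606446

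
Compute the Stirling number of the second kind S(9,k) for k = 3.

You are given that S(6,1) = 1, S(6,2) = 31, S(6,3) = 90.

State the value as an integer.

3025

i=7: T(7,1)=0+1·1=1 | T(7,2)=1+2·31=63 | T(7,3)=31+3·90=301
i=8: T(8,2)=1+2·63=127 | T(8,3)=63+3·301=966
i=9: T(9,3)=127+3·966=3025
Read S(9,3) = 3025.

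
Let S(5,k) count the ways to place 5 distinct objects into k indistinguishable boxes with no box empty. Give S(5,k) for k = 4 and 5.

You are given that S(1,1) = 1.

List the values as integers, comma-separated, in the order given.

10, 1

@2  (2,1):1·1+0→1, (2,2):0·2+1→1
@3  (3,2):1·2+1→3, (3,3):0·3+1→1
@4  (4,3):1·3+3→6, (4,4):0·4+1→1
@5  (5,4):1·4+6→10, (5,5):0·5+1→1
Read S(5,4) = 10, S(5,5) = 1.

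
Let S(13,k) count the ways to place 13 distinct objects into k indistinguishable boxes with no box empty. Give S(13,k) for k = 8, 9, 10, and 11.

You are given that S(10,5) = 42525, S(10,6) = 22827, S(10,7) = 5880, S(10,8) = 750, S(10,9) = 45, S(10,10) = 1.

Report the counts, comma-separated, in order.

1899612, 359502, 39325, 2431

i=11: T(11,6)=42525+6·22827=179487 | T(11,7)=22827+7·5880=63987 | T(11,8)=5880+8·750=11880 | T(11,9)=750+9·45=1155 | T(11,10)=45+10·1=55 | T(11,11)=1+11·0=1
i=12: T(12,7)=179487+7·63987=627396 | T(12,8)=63987+8·11880=159027 | T(12,9)=11880+9·1155=22275 | T(12,10)=1155+10·55=1705 | T(12,11)=55+11·1=66
i=13: T(13,8)=627396+8·159027=1899612 | T(13,9)=159027+9·22275=359502 | T(13,10)=22275+10·1705=39325 | T(13,11)=1705+11·66=2431
Read S(13,8) = 1899612, S(13,9) = 359502, S(13,10) = 39325, S(13,11) = 2431.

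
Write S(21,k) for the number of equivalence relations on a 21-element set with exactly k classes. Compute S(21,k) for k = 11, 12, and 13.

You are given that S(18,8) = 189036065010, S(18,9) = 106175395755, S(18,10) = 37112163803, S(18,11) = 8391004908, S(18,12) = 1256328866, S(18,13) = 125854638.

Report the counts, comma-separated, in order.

i=19: T(19,9)=189036065010+9·106175395755=1144614626805 | T(19,10)=106175395755+10·37112163803=477297033785 | T(19,11)=37112163803+11·8391004908=129413217791 | T(19,12)=8391004908+12·1256328866=23466951300 | T(19,13)=1256328866+13·125854638=2892439160
i=20: T(20,10)=1144614626805+10·477297033785=5917584964655 | T(20,11)=477297033785+11·129413217791=1900842429486 | T(20,12)=129413217791+12·23466951300=411016633391 | T(20,13)=23466951300+13·2892439160=61068660380
i=21: T(21,11)=5917584964655+11·1900842429486=26826851689001 | T(21,12)=1900842429486+12·411016633391=6833042030178 | T(21,13)=411016633391+13·61068660380=1204909218331
Read S(21,11) = 26826851689001, S(21,12) = 6833042030178, S(21,13) = 1204909218331.

26826851689001, 6833042030178, 1204909218331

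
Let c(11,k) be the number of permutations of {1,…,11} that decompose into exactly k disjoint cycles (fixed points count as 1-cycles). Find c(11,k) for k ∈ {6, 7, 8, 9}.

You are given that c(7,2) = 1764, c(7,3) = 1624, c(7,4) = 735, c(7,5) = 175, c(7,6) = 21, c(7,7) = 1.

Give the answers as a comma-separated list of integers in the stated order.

i=8: T(8,3)=1764+7·1624=13132 | T(8,4)=1624+7·735=6769 | T(8,5)=735+7·175=1960 | T(8,6)=175+7·21=322 | T(8,7)=21+7·1=28 | T(8,8)=1+7·0=1
i=9: T(9,4)=13132+8·6769=67284 | T(9,5)=6769+8·1960=22449 | T(9,6)=1960+8·322=4536 | T(9,7)=322+8·28=546 | T(9,8)=28+8·1=36 | T(9,9)=1+8·0=1
i=10: T(10,5)=67284+9·22449=269325 | T(10,6)=22449+9·4536=63273 | T(10,7)=4536+9·546=9450 | T(10,8)=546+9·36=870 | T(10,9)=36+9·1=45
i=11: T(11,6)=269325+10·63273=902055 | T(11,7)=63273+10·9450=157773 | T(11,8)=9450+10·870=18150 | T(11,9)=870+10·45=1320
Read c(11,6) = 902055, c(11,7) = 157773, c(11,8) = 18150, c(11,9) = 1320.

902055, 157773, 18150, 1320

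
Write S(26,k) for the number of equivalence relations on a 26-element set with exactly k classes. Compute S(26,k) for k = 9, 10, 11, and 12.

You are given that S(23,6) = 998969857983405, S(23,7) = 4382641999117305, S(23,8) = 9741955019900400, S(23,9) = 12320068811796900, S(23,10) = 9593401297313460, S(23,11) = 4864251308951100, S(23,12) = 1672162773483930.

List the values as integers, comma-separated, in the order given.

11201516780955125625, 13199555372846848005, 10029078340998476760, 5149507353856958820

[24] T[24,7]:7*4382641999117305+998969857983405=31677463851804540 · T[24,8]:8*9741955019900400+4382641999117305=82318282158320505 · T[24,9]:9*12320068811796900+9741955019900400=120622574326072500 · T[24,10]:10*9593401297313460+12320068811796900=108254081784931500 · T[24,11]:11*4864251308951100+9593401297313460=63100165695775560 · T[24,12]:12*1672162773483930+4864251308951100=24930204590758260
[25] T[25,8]:8*82318282158320505+31677463851804540=690223721118368580 · T[25,9]:9*120622574326072500+82318282158320505=1167921451092973005 · T[25,10]:10*108254081784931500+120622574326072500=1203163392175387500 · T[25,11]:11*63100165695775560+108254081784931500=802355904438462660 · T[25,12]:12*24930204590758260+63100165695775560=362262620784874680
[26] T[26,9]:9*1167921451092973005+690223721118368580=11201516780955125625 · T[26,10]:10*1203163392175387500+1167921451092973005=13199555372846848005 · T[26,11]:11*802355904438462660+1203163392175387500=10029078340998476760 · T[26,12]:12*362262620784874680+802355904438462660=5149507353856958820
Read S(26,9) = 11201516780955125625, S(26,10) = 13199555372846848005, S(26,11) = 10029078340998476760, S(26,12) = 5149507353856958820.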